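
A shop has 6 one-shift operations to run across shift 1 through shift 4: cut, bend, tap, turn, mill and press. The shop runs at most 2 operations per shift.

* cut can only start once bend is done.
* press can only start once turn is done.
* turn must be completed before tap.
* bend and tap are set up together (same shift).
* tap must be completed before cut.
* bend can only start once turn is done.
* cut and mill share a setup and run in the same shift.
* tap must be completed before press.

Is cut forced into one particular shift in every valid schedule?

No

cut can be shift 3 (e.g. turn -> shift 1, mill -> shift 3, cut -> shift 3, tap -> shift 2, press -> shift 4, bend -> shift 2) or shift 4 (e.g. cut -> shift 4; tap -> shift 2; mill -> shift 4; bend -> shift 2; press -> shift 3; turn -> shift 1).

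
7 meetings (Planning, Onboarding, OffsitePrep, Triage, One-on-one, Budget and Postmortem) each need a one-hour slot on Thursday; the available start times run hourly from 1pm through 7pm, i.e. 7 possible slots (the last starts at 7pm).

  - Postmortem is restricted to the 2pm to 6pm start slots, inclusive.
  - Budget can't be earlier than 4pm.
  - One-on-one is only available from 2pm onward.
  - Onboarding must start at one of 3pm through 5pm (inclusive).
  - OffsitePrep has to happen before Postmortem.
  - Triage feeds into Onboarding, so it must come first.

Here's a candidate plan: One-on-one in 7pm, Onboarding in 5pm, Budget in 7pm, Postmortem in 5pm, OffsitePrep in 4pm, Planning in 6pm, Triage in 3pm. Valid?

Yes

Postmortem is restricted to the 2pm to 6pm start slots, inclusive — holds.
Triage feeds into Onboarding, so it must come first — holds.
OffsitePrep has to happen before Postmortem — holds.
Budget can't be earlier than 4pm — holds.
One-on-one is only available from 2pm onward — holds.
Onboarding must start at one of 3pm through 5pm (inclusive) — holds.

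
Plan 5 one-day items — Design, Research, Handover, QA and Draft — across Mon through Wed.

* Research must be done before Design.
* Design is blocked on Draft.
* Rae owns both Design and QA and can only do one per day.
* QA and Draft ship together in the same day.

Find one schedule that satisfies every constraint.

Handover=Mon; Research=Mon; Draft=Mon; Design=Tue; QA=Mon

Checking: Draft(Mon) before Design(Tue); Research(Mon) before Design(Tue); Design(Tue) != QA(Mon); QA = Draft = Mon.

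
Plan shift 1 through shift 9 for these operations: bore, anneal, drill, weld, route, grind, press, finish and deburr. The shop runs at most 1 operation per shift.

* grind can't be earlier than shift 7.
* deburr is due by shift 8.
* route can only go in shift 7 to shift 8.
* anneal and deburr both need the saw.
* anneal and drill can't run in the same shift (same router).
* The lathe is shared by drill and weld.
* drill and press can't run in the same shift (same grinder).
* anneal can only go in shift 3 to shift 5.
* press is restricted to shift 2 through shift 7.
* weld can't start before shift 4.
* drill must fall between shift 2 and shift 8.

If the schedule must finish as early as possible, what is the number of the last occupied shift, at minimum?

shift 9

With at most 1 per shift and 9 operations, at least 9 shifts are needed.
route can't be placed before shift 7, so the schedule must run through at least shift 7.
9 works (last occupied shift: shift 9): for example bore -> shift 6, anneal -> shift 3, drill -> shift 5, deburr -> shift 1, grind -> shift 8, route -> shift 7, press -> shift 2, finish -> shift 9, weld -> shift 4.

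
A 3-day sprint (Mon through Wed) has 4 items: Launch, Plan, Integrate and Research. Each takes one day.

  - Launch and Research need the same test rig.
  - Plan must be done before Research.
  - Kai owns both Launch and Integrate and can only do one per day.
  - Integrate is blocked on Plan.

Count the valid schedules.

8

Splitting on Launch: it can be Mon (5), Tue (2), Wed (1). Listing each branch's schedules as (Plan, Integrate, Research):
Launch=Mon: (Mon,Tue,Tue) (Mon,Tue,Wed) (Mon,Wed,Tue) (Mon,Wed,Wed) (Tue,Wed,Wed) — 5.
Launch=Tue: (Mon,Wed,Wed) (Tue,Wed,Wed) — 2.
Launch=Wed: (Mon,Tue,Tue) — 1.
Summing: 5 + 2 + 1 = 8.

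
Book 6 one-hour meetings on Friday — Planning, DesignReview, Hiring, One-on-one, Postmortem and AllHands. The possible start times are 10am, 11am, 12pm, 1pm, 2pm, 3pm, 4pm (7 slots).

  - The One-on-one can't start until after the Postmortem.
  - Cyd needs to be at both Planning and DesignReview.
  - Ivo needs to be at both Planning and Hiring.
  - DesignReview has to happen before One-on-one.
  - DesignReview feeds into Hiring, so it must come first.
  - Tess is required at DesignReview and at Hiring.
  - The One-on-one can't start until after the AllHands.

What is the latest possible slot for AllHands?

3pm

Downstream work caps AllHands at 3pm.
AllHands at 3pm is achievable: Planning=12pm; AllHands=3pm; Hiring=11am; One-on-one=4pm; Postmortem=10am; DesignReview=10am.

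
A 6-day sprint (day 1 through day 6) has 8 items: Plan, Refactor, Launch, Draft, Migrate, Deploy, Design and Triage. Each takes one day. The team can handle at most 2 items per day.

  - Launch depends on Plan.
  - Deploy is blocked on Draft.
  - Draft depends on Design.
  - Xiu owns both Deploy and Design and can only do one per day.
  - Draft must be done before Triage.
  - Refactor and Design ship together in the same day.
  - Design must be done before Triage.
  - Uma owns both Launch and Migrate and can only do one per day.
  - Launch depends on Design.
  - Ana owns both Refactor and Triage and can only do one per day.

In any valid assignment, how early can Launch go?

day 3

Precedence pushes Launch to at least day 2.
Launch at day 3 is achievable: Design -> day 1, Plan -> day 2, Draft -> day 2, Triage -> day 3, Refactor -> day 1, Launch -> day 3, Deploy -> day 4, Migrate -> day 4.
Nothing earlier works — the conflict and capacity constraints rule out every day before day 3.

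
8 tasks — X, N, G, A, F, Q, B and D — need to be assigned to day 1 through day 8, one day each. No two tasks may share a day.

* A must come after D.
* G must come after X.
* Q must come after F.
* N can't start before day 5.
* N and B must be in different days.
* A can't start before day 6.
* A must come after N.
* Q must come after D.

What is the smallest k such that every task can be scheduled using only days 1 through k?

8 days

The precedence chain requires at least 2 distinct days.
With at most 1 per day and 8 tasks, at least 8 days are needed.
A can't be placed before day 6, so the schedule must run through at least day 6.
8 works (last occupied day: day 8): for example D=day 1; A=day 6; N=day 5; F=day 2; X=day 4; Q=day 3; B=day 8; G=day 7.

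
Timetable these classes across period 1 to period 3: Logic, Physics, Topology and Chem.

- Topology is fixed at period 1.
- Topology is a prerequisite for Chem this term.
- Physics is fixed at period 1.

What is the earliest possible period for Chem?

Precedence pushes Chem to at least period 2.
Chem at period 2 is achievable: Chem in period 2; Physics in period 1; Logic in period 1; Topology in period 1.

period 2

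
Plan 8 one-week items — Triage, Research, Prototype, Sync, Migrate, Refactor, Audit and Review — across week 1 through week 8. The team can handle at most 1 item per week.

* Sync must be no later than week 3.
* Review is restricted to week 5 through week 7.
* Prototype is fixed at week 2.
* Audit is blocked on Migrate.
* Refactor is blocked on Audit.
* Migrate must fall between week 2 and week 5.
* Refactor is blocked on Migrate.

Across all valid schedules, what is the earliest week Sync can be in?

week 1

Sync's own window allows nothing later than week 3.
Sync at week 1 is achievable: Triage=week 7; Sync=week 1; Prototype=week 2; Refactor=week 6; Audit=week 4; Migrate=week 3; Review=week 5; Research=week 8.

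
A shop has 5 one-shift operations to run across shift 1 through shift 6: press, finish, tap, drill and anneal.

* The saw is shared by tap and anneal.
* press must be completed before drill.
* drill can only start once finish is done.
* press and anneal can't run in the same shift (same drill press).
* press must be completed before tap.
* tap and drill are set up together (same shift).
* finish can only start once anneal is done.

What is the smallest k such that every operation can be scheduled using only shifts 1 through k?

The precedence chain requires at least 3 distinct shifts.
3 works (last occupied shift: shift 3): for example anneal -> shift 1; press -> shift 2; tap -> shift 3; finish -> shift 2; drill -> shift 3.

3 shifts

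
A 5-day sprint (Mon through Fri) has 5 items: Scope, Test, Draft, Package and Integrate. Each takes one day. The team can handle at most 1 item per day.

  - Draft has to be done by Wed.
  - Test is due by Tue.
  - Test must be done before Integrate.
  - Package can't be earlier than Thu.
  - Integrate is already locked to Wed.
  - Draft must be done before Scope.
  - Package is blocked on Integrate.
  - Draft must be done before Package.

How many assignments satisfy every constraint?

4

Enumerating: Integrate -> Wed; Test -> Mon; Draft -> Tue; Package -> Thu; Scope -> Fri | Test=Tue, Draft=Mon, Package=Thu, Scope=Fri, Integrate=Wed | Scope in Thu; Draft in Tue; Test in Mon; Package in Fri; Integrate in Wed | Test=Tue, Package=Fri, Scope=Thu, Integrate=Wed, Draft=Mon.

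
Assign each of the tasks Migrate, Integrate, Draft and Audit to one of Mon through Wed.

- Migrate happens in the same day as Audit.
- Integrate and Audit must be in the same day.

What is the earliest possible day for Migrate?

Migrate at Mon is achievable: Audit=Mon; Integrate=Mon; Draft=Mon; Migrate=Mon.

Mon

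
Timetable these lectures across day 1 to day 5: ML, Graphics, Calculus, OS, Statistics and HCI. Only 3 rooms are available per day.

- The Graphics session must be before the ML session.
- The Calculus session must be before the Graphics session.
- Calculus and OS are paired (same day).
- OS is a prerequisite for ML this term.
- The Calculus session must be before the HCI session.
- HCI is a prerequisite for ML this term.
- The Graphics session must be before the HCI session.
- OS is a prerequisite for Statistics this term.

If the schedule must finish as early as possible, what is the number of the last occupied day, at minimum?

4

The precedence chain requires at least 4 distinct days.
With at most 3 per day and 6 lectures, at least 2 days are needed.
4 works (last occupied day: day 4): for example Graphics -> day 2; Statistics -> day 2; OS -> day 1; HCI -> day 3; ML -> day 4; Calculus -> day 1.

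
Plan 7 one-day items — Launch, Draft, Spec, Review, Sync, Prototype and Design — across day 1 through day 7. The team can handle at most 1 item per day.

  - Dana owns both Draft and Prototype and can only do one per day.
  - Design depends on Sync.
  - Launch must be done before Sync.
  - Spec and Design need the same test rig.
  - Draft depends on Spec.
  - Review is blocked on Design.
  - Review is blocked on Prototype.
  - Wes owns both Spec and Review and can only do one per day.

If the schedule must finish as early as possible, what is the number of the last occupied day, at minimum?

7

The precedence chain requires at least 4 distinct days.
With at most 1 per day and 7 tasks, at least 7 days are needed.
7 works (last occupied day: day 7): for example Sync in day 2, Spec in day 6, Launch in day 1, Draft in day 7, Design in day 3, Prototype in day 4, Review in day 5.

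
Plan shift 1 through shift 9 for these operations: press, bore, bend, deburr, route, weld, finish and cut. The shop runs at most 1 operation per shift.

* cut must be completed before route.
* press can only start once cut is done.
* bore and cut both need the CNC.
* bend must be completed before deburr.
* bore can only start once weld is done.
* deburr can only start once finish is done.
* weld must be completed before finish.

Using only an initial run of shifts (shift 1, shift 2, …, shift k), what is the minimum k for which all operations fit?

8

The precedence chain requires at least 3 distinct shifts.
With at most 1 per shift and 8 operations, at least 8 shifts are needed.
8 works (last occupied shift: shift 8): for example bore in shift 7; route in shift 8; cut in shift 5; bend in shift 3; finish in shift 2; press in shift 6; weld in shift 1; deburr in shift 4.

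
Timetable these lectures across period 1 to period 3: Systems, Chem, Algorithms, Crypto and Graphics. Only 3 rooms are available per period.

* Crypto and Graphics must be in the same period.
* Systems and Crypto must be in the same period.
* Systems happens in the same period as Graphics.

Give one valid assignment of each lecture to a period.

Algorithms in period 2; Chem in period 2; Crypto in period 1; Graphics in period 1; Systems in period 1

Checking: Systems = Crypto = period 1; Systems = Graphics = period 1; Crypto = Graphics = period 1; max 3 per period (cap 3).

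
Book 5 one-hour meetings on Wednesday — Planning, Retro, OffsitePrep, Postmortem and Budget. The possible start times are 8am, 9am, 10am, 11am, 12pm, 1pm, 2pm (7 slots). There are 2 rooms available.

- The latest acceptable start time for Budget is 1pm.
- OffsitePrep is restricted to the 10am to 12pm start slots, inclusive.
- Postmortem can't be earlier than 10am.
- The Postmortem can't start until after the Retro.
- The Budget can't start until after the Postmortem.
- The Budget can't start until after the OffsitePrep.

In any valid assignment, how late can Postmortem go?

12pm

Postmortem is available from 10am; downstream work caps Postmortem at 12pm.
Postmortem at 12pm is achievable: OffsitePrep -> 10am; Retro -> 8am; Postmortem -> 12pm; Budget -> 1pm; Planning -> 8am.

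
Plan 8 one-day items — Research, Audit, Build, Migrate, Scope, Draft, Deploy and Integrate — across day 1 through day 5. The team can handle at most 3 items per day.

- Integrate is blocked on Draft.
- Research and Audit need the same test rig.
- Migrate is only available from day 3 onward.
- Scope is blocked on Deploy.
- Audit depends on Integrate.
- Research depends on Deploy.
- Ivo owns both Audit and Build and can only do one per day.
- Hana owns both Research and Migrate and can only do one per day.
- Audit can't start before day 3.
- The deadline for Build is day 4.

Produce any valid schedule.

Research in day 2; Integrate in day 2; Deploy in day 1; Draft in day 1; Scope in day 2; Migrate in day 3; Audit in day 3; Build in day 1

Checking: Integrate(day 2) before Audit(day 3); Deploy(day 1) before Research(day 2); Draft(day 1) before Integrate(day 2); Deploy(day 1) before Scope(day 2); Research(day 2) != Audit(day 3); Audit(day 3) != Build(day 1); Research(day 2) != Migrate(day 3); Audit=day 3 in [day 3,day 5]; Build=day 1 in [day 1,day 4]; Migrate=day 3 in [day 3,day 5]; max 3 per day (cap 3).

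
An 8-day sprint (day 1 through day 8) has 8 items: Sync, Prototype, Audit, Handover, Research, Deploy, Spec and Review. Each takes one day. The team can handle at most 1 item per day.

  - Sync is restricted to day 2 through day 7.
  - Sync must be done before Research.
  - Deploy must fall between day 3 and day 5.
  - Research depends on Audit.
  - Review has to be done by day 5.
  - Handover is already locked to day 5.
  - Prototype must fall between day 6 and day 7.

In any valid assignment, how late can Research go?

Precedence pushes Research to at least day 3.
Research at day 8 is achievable: Deploy in day 3; Review in day 1; Research in day 8; Handover in day 5; Spec in day 7; Prototype in day 6; Audit in day 4; Sync in day 2.

day 8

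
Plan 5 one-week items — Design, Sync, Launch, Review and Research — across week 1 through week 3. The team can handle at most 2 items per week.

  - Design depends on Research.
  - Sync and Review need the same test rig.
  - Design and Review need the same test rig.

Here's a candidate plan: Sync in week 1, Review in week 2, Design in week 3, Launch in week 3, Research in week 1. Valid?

Design depends on Research — holds.
Sync and Review need the same test rig — holds.
The team can handle at most 2 items per week — holds.
Design and Review need the same test rig — holds.

Valid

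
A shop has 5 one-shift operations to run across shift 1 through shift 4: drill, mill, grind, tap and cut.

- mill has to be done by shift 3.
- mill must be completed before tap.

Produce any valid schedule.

tap -> shift 2, cut -> shift 1, grind -> shift 1, drill -> shift 1, mill -> shift 1

Checking: mill(shift 1) before tap(shift 2); mill=shift 1 in [shift 1,shift 3].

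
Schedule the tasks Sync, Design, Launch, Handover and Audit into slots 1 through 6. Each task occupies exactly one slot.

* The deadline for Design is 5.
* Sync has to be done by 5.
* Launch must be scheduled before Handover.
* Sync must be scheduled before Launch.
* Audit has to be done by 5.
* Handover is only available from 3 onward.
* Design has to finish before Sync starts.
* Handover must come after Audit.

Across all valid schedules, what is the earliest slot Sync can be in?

Precedence pushes Sync to at least 2; Sync's own window allows nothing later than 5; downstream work caps Sync at 4.
Sync at 2 is achievable: Sync -> 2; Handover -> 4; Launch -> 3; Design -> 1; Audit -> 1.

2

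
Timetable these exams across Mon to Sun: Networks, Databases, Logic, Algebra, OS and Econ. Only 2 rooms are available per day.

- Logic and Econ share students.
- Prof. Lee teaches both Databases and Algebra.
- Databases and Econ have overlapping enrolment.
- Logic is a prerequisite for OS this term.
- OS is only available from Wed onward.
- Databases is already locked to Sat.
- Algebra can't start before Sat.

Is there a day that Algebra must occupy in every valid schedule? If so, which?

Algebra's window is Sat–Sun.
Databases is fixed at Sat, and Algebra can't share a day with Databases.
So Algebra must be Sun.

Sun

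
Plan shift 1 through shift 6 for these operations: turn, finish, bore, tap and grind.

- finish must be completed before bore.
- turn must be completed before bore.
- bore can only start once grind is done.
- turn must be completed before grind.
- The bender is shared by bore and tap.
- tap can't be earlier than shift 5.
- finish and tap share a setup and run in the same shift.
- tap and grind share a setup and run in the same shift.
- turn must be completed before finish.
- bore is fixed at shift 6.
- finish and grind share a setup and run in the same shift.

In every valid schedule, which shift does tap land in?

tap's window is shift 5–shift 6.
bore is fixed at shift 6, and tap can't share a shift with bore.
So tap must be shift 5.

shift 5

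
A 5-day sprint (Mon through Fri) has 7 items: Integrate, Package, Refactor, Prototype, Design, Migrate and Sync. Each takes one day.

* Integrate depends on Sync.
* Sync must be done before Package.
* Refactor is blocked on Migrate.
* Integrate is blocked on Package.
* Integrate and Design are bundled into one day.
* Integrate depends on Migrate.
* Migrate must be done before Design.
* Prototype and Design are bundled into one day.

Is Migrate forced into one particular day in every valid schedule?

No

Migrate can be Mon (e.g. Integrate in Wed, Design in Wed, Prototype in Wed, Package in Tue, Sync in Mon, Refactor in Tue, Migrate in Mon) or Tue (e.g. Sync in Mon, Integrate in Wed, Refactor in Wed, Package in Tue, Prototype in Wed, Design in Wed, Migrate in Tue).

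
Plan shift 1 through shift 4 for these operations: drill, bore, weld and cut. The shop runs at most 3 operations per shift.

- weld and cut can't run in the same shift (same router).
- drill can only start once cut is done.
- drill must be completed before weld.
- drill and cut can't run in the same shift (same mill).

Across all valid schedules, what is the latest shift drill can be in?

shift 3

Precedence pushes drill to at least shift 2; downstream work caps drill at shift 3.
drill at shift 3 is achievable: drill -> shift 3; bore -> shift 1; weld -> shift 4; cut -> shift 1.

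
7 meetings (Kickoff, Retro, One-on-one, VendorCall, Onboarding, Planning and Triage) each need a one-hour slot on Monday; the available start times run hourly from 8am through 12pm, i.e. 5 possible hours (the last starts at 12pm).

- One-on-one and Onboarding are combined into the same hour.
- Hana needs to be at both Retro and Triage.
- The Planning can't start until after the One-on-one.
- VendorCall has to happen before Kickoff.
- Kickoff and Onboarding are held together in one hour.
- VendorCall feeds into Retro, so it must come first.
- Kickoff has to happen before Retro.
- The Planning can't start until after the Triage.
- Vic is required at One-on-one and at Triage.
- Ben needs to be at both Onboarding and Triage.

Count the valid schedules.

Splitting on Kickoff: it can be 9am (15), 10am (18), 11am (9). Listing each branch's schedules as (Retro, One-on-one, VendorCall, Onboarding, Planning, Triage):
Kickoff=9am: (10am,9am,8am,9am,10am,8am) (10am,9am,8am,9am,11am,8am) (10am,9am,8am,9am,12pm,8am) (10am,9am,8am,9am,12pm,11am) (11am,9am,8am,9am,10am,8am) (11am,9am,8am,9am,11am,8am) (11am,9am,8am,9am,11am,10am) (11am,9am,8am,9am,12pm,8am) (11am,9am,8am,9am,12pm,10am) (12pm,9am,8am,9am,10am,8am) (12pm,9am,8am,9am,11am,8am) (12pm,9am,8am,9am,11am,10am) (12pm,9am,8am,9am,12pm,8am) (12pm,9am,8am,9am,12pm,10am) (12pm,9am,8am,9am,12pm,11am) — 15.
Kickoff=10am: (11am,10am,8am,10am,11am,8am) (11am,10am,8am,10am,11am,9am) (11am,10am,8am,10am,12pm,8am) (11am,10am,8am,10am,12pm,9am) (11am,10am,9am,10am,11am,8am) (11am,10am,9am,10am,11am,9am) (11am,10am,9am,10am,12pm,8am) (11am,10am,9am,10am,12pm,9am) (12pm,10am,8am,10am,11am,8am) (12pm,10am,8am,10am,11am,9am) (12pm,10am,8am,10am,12pm,8am) (12pm,10am,8am,10am,12pm,9am) (12pm,10am,8am,10am,12pm,11am) (12pm,10am,9am,10am,11am,8am) (12pm,10am,9am,10am,11am,9am) (12pm,10am,9am,10am,12pm,8am) (12pm,10am,9am,10am,12pm,9am) (12pm,10am,9am,10am,12pm,11am) — 18.
Kickoff=11am: (12pm,11am,8am,11am,12pm,8am) (12pm,11am,8am,11am,12pm,9am) (12pm,11am,8am,11am,12pm,10am) (12pm,11am,9am,11am,12pm,8am) (12pm,11am,9am,11am,12pm,9am) (12pm,11am,9am,11am,12pm,10am) (12pm,11am,10am,11am,12pm,8am) (12pm,11am,10am,11am,12pm,9am) (12pm,11am,10am,11am,12pm,10am) — 9.
Summing: 15 + 18 + 9 = 42.

42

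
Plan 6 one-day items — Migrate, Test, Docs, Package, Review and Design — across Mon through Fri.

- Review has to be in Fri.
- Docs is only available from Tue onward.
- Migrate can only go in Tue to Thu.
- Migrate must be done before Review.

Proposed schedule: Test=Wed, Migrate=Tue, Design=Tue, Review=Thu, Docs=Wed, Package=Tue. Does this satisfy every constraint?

No — it violates: Review has to be in Fri

Migrate must be done before Review — holds.
Review has to be in Fri — violated.
Docs is only available from Tue onward — holds.
Migrate can only go in Tue to Thu — holds.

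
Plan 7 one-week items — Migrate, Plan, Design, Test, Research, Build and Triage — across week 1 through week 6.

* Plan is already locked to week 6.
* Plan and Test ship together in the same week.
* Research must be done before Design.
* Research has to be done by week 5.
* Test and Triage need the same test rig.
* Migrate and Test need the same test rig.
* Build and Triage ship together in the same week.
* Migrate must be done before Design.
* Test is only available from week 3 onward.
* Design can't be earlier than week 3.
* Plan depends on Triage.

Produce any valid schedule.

Plan in week 6, Research in week 1, Build in week 1, Migrate in week 1, Design in week 3, Triage in week 1, Test in week 6

Checking: Research(week 1) before Design(week 3); Migrate(week 1) before Design(week 3); Triage(week 1) before Plan(week 6); Migrate(week 1) != Test(week 6); Test(week 6) != Triage(week 1); Build = Triage = week 1; Plan = Test = week 6; Design=week 3 in [week 3,week 6]; Test=week 6 in [week 3,week 6]; Plan=week 6 in [week 6,week 6]; Research=week 1 in [week 1,week 5].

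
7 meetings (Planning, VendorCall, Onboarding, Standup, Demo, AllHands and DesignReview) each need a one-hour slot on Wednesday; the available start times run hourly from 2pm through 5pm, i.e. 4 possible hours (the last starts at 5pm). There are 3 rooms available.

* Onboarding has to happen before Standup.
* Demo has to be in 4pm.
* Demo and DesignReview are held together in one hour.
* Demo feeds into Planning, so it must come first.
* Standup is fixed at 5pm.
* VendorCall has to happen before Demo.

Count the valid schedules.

Splitting on VendorCall: it can be 2pm (11), 3pm (11). Listing each branch's schedules as (Planning, Onboarding, Standup, Demo, AllHands, DesignReview):
VendorCall=2pm: (5pm,2pm,5pm,4pm,2pm,4pm) (5pm,2pm,5pm,4pm,3pm,4pm) (5pm,2pm,5pm,4pm,4pm,4pm) (5pm,2pm,5pm,4pm,5pm,4pm) (5pm,3pm,5pm,4pm,2pm,4pm) (5pm,3pm,5pm,4pm,3pm,4pm) (5pm,3pm,5pm,4pm,4pm,4pm) (5pm,3pm,5pm,4pm,5pm,4pm) (5pm,4pm,5pm,4pm,2pm,4pm) (5pm,4pm,5pm,4pm,3pm,4pm) (5pm,4pm,5pm,4pm,5pm,4pm) — 11.
VendorCall=3pm: (5pm,2pm,5pm,4pm,2pm,4pm) (5pm,2pm,5pm,4pm,3pm,4pm) (5pm,2pm,5pm,4pm,4pm,4pm) (5pm,2pm,5pm,4pm,5pm,4pm) (5pm,3pm,5pm,4pm,2pm,4pm) (5pm,3pm,5pm,4pm,3pm,4pm) (5pm,3pm,5pm,4pm,4pm,4pm) (5pm,3pm,5pm,4pm,5pm,4pm) (5pm,4pm,5pm,4pm,2pm,4pm) (5pm,4pm,5pm,4pm,3pm,4pm) (5pm,4pm,5pm,4pm,5pm,4pm) — 11.
Summing: 11 + 11 = 22.

22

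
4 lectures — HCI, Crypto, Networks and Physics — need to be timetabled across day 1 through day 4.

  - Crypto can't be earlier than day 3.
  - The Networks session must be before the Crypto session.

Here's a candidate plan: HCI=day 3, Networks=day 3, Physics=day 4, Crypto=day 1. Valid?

Invalid. Crypto can't be earlier than day 3.

Crypto can't be earlier than day 3 — violated.
The Networks session must be before the Crypto session — violated.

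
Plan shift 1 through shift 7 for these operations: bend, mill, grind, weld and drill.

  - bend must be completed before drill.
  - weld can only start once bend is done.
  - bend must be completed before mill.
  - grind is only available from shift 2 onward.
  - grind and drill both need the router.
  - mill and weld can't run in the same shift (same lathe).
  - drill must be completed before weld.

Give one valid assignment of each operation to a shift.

grind in shift 2, weld in shift 4, drill in shift 3, mill in shift 2, bend in shift 1

Checking: bend(shift 1) before mill(shift 2); bend(shift 1) before weld(shift 4); bend(shift 1) before drill(shift 3); drill(shift 3) before weld(shift 4); mill(shift 2) != weld(shift 4); grind(shift 2) != drill(shift 3); grind=shift 2 in [shift 2,shift 7].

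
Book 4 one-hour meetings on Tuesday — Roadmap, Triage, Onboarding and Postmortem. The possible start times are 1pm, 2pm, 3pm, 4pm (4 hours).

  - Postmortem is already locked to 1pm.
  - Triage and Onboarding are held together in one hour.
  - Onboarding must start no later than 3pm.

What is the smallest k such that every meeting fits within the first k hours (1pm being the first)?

1

1 works (last occupied hour: 1pm): for example Onboarding -> 1pm; Roadmap -> 1pm; Postmortem -> 1pm; Triage -> 1pm.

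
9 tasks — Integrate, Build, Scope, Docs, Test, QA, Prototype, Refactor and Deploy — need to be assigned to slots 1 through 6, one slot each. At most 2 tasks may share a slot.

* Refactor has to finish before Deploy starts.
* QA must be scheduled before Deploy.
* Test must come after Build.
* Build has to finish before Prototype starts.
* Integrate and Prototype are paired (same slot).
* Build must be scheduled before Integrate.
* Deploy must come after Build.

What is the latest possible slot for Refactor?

Downstream work caps Refactor at 5.
Refactor at 5 is achievable: Refactor in 5, Docs in 4, Build in 1, Scope in 3, Prototype in 2, Integrate in 2, Test in 3, Deploy in 6, QA in 1.

5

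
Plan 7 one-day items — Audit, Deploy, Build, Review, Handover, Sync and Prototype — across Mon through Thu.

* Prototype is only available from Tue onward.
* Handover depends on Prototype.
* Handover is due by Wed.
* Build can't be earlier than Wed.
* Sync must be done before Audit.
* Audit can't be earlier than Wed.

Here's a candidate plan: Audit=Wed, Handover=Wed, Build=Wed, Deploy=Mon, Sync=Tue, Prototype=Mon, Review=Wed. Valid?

Invalid. Prototype is only available from Tue onward.

Audit can't be earlier than Wed — holds.
Sync must be done before Audit — holds.
Build can't be earlier than Wed — holds.
Prototype is only available from Tue onward — violated.
Handover is due by Wed — holds.
Handover depends on Prototype — holds.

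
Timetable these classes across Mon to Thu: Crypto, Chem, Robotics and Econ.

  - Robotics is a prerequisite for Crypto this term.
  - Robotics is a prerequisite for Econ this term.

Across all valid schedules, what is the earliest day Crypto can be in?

Precedence pushes Crypto to at least Tue.
Crypto at Tue is achievable: Crypto -> Tue, Econ -> Tue, Chem -> Mon, Robotics -> Mon.

Tue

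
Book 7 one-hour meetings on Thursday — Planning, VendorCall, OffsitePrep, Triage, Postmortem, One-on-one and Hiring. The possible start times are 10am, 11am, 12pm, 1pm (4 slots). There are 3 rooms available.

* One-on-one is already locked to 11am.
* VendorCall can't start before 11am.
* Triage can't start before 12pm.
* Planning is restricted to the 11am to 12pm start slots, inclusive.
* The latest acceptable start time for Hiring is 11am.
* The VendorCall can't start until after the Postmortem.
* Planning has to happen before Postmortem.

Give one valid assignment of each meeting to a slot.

One-on-one in 11am, Planning in 11am, VendorCall in 1pm, Triage in 12pm, Postmortem in 12pm, OffsitePrep in 10am, Hiring in 10am

Checking: Planning(11am) before Postmortem(12pm); Postmortem(12pm) before VendorCall(1pm); Hiring=10am in [10am,11am]; Planning=11am in [11am,12pm]; VendorCall=1pm in [11am,1pm]; One-on-one=11am in [11am,11am]; Triage=12pm in [12pm,1pm]; max 2 per slot (cap 3).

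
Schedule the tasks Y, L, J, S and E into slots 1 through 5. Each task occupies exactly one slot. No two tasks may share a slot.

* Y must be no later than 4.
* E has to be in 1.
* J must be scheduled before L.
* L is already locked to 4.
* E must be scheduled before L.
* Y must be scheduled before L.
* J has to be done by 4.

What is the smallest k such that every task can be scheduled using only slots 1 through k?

5 slots

The precedence chain requires at least 2 distinct slots.
With at most 1 per slot and 5 tasks, at least 5 slots are needed.
L can't be placed before 4, so the schedule must run through at least slot 4.
5 works (last occupied slot: 5): for example J=3, Y=2, E=1, L=4, S=5.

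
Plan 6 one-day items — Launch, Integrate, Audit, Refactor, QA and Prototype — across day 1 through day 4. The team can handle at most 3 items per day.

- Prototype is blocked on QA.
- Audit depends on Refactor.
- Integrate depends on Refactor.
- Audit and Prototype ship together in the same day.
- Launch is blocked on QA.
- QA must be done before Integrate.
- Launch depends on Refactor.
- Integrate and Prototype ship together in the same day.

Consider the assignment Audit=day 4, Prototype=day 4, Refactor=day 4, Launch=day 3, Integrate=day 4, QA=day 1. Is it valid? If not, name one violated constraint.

Integrate depends on Refactor — violated.
Launch is blocked on QA — holds.
Audit depends on Refactor — violated.
Audit and Prototype ship together in the same day — holds.
The team can handle at most 3 items per day — violated.
Integrate and Prototype ship together in the same day — holds.
Launch depends on Refactor — violated.
Prototype is blocked on QA — holds.
QA must be done before Integrate — holds.

Invalid. The team can handle at most 3 items per day.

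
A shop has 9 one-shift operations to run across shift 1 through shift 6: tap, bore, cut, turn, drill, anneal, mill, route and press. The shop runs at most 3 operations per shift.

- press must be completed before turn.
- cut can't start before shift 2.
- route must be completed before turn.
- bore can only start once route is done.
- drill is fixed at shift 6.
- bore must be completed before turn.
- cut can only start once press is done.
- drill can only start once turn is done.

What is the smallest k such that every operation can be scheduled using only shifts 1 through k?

The precedence chain requires at least 4 distinct shifts.
With at most 3 per shift and 9 operations, at least 3 shifts are needed.
drill can't be placed before shift 6, so the schedule must run through at least shift 6.
6 works (last occupied shift: shift 6): for example mill -> shift 3, turn -> shift 3, drill -> shift 6, route -> shift 1, tap -> shift 1, bore -> shift 2, anneal -> shift 2, press -> shift 1, cut -> shift 2.

6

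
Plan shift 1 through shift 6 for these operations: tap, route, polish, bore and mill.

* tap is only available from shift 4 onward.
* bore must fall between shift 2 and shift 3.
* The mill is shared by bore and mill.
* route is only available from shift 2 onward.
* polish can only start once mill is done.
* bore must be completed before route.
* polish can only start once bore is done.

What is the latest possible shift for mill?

Downstream work caps mill at shift 5.
mill at shift 5 is achievable: tap=shift 4; bore=shift 2; route=shift 3; polish=shift 6; mill=shift 5.

shift 5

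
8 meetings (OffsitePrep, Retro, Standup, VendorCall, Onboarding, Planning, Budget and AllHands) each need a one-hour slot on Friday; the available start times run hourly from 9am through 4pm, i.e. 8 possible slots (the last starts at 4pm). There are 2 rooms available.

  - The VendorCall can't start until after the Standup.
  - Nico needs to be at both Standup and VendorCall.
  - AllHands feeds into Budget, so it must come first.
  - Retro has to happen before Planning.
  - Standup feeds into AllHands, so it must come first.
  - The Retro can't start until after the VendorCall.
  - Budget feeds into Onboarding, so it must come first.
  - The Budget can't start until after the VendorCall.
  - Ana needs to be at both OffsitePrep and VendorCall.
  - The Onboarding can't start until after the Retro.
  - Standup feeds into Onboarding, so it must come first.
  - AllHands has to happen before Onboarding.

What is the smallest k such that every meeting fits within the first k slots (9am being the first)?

The precedence chain requires at least 4 distinct slots.
With at most 2 per slot and 8 meetings, at least 4 slots are needed.
4 works (last occupied slot: 12pm): for example OffsitePrep -> 9am; AllHands -> 10am; Budget -> 11am; VendorCall -> 10am; Onboarding -> 12pm; Retro -> 11am; Standup -> 9am; Planning -> 12pm.

4 slots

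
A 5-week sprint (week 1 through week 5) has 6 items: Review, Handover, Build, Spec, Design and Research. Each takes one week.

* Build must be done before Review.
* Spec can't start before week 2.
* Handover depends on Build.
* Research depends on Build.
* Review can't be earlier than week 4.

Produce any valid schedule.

Build -> week 1; Research -> week 2; Review -> week 4; Handover -> week 2; Spec -> week 2; Design -> week 1

Checking: Build(week 1) before Handover(week 2); Build(week 1) before Research(week 2); Build(week 1) before Review(week 4); Spec=week 2 in [week 2,week 5]; Review=week 4 in [week 4,week 5].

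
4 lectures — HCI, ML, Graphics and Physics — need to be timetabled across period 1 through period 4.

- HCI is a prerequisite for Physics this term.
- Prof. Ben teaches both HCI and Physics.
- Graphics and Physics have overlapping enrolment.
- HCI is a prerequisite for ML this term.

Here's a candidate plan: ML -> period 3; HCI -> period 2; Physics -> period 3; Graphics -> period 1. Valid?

Prof. Ben teaches both HCI and Physics — holds.
Graphics and Physics have overlapping enrolment — holds.
HCI is a prerequisite for ML this term — holds.
HCI is a prerequisite for Physics this term — holds.

Valid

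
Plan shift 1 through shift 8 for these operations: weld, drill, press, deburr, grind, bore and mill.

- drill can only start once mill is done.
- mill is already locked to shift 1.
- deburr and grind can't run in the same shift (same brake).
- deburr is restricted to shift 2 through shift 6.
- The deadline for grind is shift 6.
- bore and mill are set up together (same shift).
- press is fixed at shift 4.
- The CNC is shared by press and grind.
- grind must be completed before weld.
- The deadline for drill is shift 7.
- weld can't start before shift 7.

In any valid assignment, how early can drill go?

shift 2

Precedence pushes drill to at least shift 2; drill's own window allows nothing later than shift 7.
drill at shift 2 is achievable: weld in shift 7, mill in shift 1, bore in shift 1, grind in shift 1, press in shift 4, drill in shift 2, deburr in shift 2.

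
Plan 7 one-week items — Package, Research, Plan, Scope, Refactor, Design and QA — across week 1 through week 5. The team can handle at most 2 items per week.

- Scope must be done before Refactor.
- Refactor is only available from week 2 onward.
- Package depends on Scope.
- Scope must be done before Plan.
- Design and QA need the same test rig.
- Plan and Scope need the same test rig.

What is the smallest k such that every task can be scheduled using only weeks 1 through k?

4 weeks

The precedence chain requires at least 2 distinct weeks.
With at most 2 per week and 7 tasks, at least 4 weeks are needed.
4 works (last occupied week: week 4): for example Scope=week 1; Plan=week 3; Refactor=week 2; Design=week 3; QA=week 4; Research=week 1; Package=week 2.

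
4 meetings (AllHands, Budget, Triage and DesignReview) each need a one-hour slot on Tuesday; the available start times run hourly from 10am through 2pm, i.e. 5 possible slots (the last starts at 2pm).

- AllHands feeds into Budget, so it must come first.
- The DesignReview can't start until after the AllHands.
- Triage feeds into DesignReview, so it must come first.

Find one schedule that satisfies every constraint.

DesignReview -> 11am; AllHands -> 10am; Triage -> 10am; Budget -> 11am

Checking: AllHands(10am) before Budget(11am); Triage(10am) before DesignReview(11am); AllHands(10am) before DesignReview(11am).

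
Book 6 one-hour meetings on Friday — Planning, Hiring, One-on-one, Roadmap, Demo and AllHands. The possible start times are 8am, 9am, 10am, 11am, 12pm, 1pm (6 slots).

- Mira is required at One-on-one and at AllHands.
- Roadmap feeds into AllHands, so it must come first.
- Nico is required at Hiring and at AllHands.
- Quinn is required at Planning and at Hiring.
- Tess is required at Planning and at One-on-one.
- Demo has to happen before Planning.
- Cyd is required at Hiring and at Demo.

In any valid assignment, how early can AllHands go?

9am

Precedence pushes AllHands to at least 9am.
AllHands at 9am is achievable: AllHands in 9am, One-on-one in 8am, Demo in 8am, Roadmap in 8am, Hiring in 10am, Planning in 9am.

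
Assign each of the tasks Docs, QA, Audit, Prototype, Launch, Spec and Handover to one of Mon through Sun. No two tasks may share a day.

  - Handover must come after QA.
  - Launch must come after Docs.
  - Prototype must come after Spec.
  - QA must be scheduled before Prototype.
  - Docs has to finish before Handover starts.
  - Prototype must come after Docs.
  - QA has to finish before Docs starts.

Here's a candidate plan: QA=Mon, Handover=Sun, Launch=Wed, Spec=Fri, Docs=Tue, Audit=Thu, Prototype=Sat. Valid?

Valid

QA must be scheduled before Prototype — holds.
Prototype must come after Docs — holds.
Handover must come after QA — holds.
QA has to finish before Docs starts — holds.
Launch must come after Docs — holds.
No two tasks may share a day — holds.
Docs has to finish before Handover starts — holds.
Prototype must come after Spec — holds.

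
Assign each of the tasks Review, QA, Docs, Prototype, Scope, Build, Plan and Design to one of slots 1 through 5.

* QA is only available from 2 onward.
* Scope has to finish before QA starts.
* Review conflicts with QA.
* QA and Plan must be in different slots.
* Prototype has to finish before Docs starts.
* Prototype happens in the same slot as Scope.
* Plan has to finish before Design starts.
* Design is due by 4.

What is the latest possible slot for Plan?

3

Downstream work caps Plan at 3.
Plan at 3 is achievable: Review=1; Prototype=1; Plan=3; QA=2; Design=4; Scope=1; Build=1; Docs=2.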